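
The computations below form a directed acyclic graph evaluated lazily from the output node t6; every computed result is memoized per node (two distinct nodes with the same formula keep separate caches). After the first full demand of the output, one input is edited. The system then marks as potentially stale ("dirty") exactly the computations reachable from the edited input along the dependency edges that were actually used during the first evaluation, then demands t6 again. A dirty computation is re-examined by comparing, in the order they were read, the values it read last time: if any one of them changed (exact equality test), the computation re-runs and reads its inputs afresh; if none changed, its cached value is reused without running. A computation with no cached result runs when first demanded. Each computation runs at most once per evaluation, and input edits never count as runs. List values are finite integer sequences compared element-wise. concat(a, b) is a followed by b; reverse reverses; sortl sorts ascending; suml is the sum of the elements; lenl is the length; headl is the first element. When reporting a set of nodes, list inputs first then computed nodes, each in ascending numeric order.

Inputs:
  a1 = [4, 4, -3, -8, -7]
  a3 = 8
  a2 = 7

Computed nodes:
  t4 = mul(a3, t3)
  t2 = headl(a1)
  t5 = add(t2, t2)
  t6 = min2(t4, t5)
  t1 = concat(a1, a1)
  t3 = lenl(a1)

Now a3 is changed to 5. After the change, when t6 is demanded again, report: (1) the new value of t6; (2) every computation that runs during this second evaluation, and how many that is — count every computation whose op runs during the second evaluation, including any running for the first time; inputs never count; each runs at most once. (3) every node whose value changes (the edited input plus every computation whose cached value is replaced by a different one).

First demand of the output computes:
  t2 = headl([4, 4, -3, -8, -7]) = 4
  t3 = lenl([4, 4, -3, -8, -7]) = 5
  t4 = mul(8, 5) = 40
  t5 = add(4, 4) = 8
  t6 = min2(40, 8) = 8

After the edit, cleaning proceeds:
  t4: a read changed (a3 8->5) — executes, giving 25.
  t6: a read changed (t4 40->25) — executes, giving 8 — identical to its old value.

Demanding t6 again yields 8.
2 computations run: t4, t6.
The nodes whose values change: a3, t4.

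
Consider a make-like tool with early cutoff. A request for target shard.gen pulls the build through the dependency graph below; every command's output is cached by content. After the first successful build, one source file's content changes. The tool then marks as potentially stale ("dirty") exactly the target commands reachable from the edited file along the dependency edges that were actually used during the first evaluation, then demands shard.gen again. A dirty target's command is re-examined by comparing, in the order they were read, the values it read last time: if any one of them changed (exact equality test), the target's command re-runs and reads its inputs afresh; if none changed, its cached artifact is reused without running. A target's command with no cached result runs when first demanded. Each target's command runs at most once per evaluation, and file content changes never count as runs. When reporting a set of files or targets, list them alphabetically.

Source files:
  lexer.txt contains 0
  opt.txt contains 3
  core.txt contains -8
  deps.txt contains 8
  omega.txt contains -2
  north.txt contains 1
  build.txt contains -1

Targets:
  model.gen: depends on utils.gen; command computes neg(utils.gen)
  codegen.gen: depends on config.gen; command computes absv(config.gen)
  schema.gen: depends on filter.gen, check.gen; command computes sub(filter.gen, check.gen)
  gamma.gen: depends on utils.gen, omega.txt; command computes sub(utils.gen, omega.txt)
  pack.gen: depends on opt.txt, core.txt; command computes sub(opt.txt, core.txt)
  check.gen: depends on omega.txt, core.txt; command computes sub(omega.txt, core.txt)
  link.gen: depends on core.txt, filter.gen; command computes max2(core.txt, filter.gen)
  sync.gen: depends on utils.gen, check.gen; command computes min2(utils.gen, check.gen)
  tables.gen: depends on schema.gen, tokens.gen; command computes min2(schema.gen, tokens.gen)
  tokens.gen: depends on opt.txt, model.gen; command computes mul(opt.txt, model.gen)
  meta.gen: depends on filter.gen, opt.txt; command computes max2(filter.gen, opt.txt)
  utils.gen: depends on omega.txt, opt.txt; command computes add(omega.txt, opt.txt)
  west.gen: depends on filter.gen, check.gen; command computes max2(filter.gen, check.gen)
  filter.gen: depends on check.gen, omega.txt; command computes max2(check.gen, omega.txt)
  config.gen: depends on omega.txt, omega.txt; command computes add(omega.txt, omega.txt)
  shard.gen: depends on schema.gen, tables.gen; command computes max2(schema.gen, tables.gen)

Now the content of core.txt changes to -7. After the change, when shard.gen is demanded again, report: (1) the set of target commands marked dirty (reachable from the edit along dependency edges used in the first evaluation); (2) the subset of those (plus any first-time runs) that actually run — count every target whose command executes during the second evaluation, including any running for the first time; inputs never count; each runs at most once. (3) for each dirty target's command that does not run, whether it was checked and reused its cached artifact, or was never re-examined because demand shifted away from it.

First demand of the output computes:
  check.gen = sub(-2, -8) = 6
  filter.gen = max2(6, -2) = 6
  schema.gen = sub(6, 6) = 0
  utils.gen = add(-2, 3) = 1
  model.gen = neg(1) = -1
  tokens.gen = mul(3, -1) = -3
  tables.gen = min2(0, -3) = -3
  shard.gen = max2(0, -3) = 0

After the edit, cleaning proceeds:
  check.gen: a read changed (core.txt -8->-7) — executes, giving 5.
  filter.gen: a read changed (check.gen 6->5) — executes, giving 5.
  schema.gen: a read changed (filter.gen 6->5; check.gen 6->5) — executes, giving 0 — identical to its old value.
  tables.gen: dirty, but its reads are unchanged (schema.gen unchanged, tokens.gen unchanged); cached -3 stands.
  shard.gen: dirty, but its reads are unchanged (schema.gen unchanged, tables.gen unchanged); cached 0 stands.

Note the absorption at schema.gen: it re-runs yet its value is the same, leaving the output's value untouched.

The edit dirties: check.gen, filter.gen, schema.gen, shard.gen, tables.gen.
3 target commands run: check.gen, filter.gen, schema.gen.
Cache hits after checking: shard.gen, tables.gen.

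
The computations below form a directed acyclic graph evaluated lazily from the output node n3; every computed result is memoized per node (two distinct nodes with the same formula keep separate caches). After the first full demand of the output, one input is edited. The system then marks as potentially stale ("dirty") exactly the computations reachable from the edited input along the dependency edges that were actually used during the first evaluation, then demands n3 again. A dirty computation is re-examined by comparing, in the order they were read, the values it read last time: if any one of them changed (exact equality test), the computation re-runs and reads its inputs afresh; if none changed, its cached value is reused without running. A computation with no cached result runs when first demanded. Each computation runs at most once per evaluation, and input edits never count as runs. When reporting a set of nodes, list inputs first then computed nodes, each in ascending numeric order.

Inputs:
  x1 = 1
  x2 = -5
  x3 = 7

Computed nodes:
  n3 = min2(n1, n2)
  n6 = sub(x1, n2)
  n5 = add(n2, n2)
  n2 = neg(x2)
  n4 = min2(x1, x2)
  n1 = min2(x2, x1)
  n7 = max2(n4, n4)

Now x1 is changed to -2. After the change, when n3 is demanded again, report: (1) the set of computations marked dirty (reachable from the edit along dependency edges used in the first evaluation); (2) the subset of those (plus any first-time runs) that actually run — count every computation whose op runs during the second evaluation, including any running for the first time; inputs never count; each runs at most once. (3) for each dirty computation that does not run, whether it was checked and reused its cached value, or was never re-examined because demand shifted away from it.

First demand of the output computes:
  n1 = min2(-5, 1) = -5
  n2 = neg(-5) = 5
  n3 = min2(-5, 5) = -5

After the edit, cleaning proceeds:
  n1: a read changed (x1 1->-2) — executes, giving -5 — identical to its old value.
  n3: dirty, but its reads are unchanged (n1 unchanged, n2 unchanged); cached -5 stands.

Note the absorption at n1: it re-runs yet its value is the same, leaving the output's value untouched.

The edit dirties: n1, n3.
1 computations run: n1.
Cache hits after checking: n3.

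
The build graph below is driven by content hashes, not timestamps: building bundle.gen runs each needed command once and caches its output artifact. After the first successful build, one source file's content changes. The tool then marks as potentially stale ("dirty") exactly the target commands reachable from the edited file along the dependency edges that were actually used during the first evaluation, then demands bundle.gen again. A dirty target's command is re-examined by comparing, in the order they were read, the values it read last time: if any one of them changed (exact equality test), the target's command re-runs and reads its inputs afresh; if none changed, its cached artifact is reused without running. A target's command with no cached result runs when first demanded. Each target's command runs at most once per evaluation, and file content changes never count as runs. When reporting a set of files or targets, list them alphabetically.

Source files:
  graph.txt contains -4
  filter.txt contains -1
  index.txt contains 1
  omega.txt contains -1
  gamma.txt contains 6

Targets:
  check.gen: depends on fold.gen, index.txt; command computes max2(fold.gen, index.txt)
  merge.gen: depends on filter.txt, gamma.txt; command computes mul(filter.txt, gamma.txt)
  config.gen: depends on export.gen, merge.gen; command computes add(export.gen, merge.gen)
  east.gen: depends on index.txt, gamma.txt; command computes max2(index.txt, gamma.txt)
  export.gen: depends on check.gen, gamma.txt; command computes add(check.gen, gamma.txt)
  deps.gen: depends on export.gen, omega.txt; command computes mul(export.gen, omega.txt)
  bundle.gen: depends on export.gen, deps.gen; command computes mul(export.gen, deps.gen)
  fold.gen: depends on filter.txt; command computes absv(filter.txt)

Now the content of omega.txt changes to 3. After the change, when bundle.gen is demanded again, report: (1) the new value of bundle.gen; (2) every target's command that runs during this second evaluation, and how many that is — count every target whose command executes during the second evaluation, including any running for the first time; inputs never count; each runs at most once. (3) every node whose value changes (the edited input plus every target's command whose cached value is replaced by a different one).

bundle.gen now evaluates to 147.
Run set: bundle.gen, deps.gen (2 run).
Changed values: bundle.gen, deps.gen, omega.txt.

Initial pass — values computed on the first demand:
  fold.gen = absv(-1) = 1
  check.gen = max2(1, 1) = 1
  export.gen = add(1, 6) = 7
  deps.gen = mul(7, -1) = -7
  bundle.gen = mul(7, -7) = -49

Second demand — change propagation:
  deps.gen: re-runs because omega.txt -1->3; new result 21.
  bundle.gen: re-runs because deps.gen -7->21; new result 147.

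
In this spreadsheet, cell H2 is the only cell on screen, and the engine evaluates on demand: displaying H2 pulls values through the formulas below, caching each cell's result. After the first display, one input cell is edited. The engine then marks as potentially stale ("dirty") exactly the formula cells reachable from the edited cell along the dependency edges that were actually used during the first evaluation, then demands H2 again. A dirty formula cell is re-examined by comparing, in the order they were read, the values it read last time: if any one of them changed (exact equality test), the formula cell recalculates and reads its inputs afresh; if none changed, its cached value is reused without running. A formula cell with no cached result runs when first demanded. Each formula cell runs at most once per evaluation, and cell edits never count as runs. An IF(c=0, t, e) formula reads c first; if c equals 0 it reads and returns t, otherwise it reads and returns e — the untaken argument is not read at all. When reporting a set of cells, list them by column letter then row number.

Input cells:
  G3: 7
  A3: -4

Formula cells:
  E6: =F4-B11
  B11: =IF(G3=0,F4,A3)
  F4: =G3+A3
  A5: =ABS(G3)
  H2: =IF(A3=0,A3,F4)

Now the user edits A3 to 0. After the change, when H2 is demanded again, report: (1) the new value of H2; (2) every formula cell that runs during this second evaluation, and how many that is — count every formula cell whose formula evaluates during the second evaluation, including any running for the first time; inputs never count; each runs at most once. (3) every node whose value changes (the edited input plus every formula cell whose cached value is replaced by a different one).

H2 now evaluates to 0.
Run set: H2 (1 run).
Changed values: A3, H2.
The important point: the flipped condition redirects demand; F4 is left stale, never re-checked.

Initial pass — values computed on the first demand:
  F4 = 7 + -4 = 3
  H2 = IF(A3=0: A3=-4 -> else branch F4) = 3

Second demand — change propagation:
  F4: dirty yet unreached — the second evaluation never asks for it.
  H2: re-runs because A3 -4->0; new result 0.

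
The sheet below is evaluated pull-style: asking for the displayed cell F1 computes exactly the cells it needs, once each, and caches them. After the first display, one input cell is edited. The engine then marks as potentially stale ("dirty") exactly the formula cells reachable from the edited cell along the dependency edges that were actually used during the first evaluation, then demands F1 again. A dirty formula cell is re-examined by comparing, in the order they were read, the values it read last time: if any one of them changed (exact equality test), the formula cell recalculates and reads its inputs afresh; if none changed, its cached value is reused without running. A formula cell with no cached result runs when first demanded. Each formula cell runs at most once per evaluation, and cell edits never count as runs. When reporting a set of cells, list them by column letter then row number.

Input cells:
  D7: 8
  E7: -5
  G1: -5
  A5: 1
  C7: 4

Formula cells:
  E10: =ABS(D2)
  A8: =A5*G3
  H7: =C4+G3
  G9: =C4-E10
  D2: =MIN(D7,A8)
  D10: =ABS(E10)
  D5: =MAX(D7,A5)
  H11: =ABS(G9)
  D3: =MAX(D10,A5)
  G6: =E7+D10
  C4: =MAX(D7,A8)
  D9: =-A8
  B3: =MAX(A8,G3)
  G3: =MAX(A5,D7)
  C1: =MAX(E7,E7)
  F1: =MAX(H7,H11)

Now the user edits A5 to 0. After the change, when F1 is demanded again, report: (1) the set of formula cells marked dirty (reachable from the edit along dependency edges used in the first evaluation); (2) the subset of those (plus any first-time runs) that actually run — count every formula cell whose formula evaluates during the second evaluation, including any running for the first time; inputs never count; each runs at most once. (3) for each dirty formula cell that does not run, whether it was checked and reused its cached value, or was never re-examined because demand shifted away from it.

First demand of the output computes:
  G3 = MAX(1, 8) = 8
  A8 = 1 * 8 = 8
  C4 = MAX(8, 8) = 8
  D2 = MIN(8, 8) = 8
  E10 = ABS(8) = 8
  G9 = 8 - 8 = 0
  H7 = 8 + 8 = 16
  H11 = ABS(0) = 0
  F1 = MAX(16, 0) = 16

After the edit, cleaning proceeds:
  G3: a read changed (A5 1->0) — executes, giving 8 — identical to its old value.
  A8: a read changed (A5 1->0) — executes, giving 0.
  C4: a read changed (A8 8->0) — executes, giving 8 — identical to its old value.
  D2: a read changed (A8 8->0) — executes, giving 0.
  E10: a read changed (D2 8->0) — executes, giving 0.
  G9: a read changed (E10 8->0) — executes, giving 8.
  H7: dirty, but its reads are unchanged (C4 unchanged, G3 unchanged); cached 16 stands.
  H11: a read changed (G9 0->8) — executes, giving 8.
  F1: a read changed (H11 0->8) — executes, giving 16 — identical to its old value.

Note where the cutoff bites: H7 is checked, finds nothing changed, and keeps its cache.

The edit dirties: A8, C4, D2, E10, F1, G3, G9, H7, H11.
8 formula cells run: A8, C4, D2, E10, F1, G3, G9, H11.
Cache hits after checking: H7.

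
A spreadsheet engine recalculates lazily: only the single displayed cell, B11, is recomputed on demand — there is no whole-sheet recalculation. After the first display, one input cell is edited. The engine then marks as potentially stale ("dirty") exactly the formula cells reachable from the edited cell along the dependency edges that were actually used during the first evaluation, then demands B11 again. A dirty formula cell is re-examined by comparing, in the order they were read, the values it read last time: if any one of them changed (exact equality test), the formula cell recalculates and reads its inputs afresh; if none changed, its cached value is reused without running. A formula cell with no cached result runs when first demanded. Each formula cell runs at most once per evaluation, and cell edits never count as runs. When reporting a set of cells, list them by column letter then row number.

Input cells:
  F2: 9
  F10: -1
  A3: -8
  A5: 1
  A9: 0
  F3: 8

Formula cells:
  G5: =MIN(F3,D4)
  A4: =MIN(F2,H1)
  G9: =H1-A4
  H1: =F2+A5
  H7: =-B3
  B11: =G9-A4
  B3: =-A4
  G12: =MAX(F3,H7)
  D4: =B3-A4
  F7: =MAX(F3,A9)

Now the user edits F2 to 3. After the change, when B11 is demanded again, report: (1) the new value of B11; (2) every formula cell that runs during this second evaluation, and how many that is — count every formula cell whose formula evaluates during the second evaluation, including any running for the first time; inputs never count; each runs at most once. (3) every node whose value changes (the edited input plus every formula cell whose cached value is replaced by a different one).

First evaluation (everything demanded from the output):
  H1 = 9 + 1 = 10
  A4 = MIN(9, 10) = 9
  G9 = 10 - 9 = 1
  B11 = 1 - 9 = -8

Propagation after the edit:
  H1: runs — F2 9->3; result 4.
  A4: runs — F2 9->3; H1 10->4; result 3.
  G9: runs — H1 10->4; A4 9->3; result 1 (same value as before).
  B11: runs — A4 9->3; result -2.

New value of B11: -2.
Formula cells that run: A4, B11, G9, H1 — 4 in total.
Values that change: A4, B11, F2, H1.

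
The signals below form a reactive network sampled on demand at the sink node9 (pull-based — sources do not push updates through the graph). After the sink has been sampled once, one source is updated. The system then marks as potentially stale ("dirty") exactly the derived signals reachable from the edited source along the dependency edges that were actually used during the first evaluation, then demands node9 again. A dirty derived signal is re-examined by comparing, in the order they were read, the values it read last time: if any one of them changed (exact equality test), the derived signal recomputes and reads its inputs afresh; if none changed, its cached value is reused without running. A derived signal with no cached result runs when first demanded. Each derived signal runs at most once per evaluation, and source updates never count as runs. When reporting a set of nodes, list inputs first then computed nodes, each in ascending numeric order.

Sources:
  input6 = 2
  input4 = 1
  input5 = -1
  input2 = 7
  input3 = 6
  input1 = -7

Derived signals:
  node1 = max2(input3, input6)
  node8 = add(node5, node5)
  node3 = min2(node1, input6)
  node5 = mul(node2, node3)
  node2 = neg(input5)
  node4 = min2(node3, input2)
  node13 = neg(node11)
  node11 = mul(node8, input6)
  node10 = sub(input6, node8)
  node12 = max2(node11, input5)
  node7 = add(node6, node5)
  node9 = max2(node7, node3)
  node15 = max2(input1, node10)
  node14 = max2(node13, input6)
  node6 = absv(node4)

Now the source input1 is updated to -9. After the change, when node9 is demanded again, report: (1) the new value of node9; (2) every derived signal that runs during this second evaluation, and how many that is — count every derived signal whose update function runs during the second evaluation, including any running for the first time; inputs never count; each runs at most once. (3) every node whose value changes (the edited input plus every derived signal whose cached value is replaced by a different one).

node9 now evaluates to 4.
Run set: none (0 run).
Changed values: input1.
The important point: nothing the output needs ever reads input1, so the edit is invisible to it.

Initial pass — values computed on the first demand:
  node1 = max2(6, 2) = 6
  node2 = neg(-1) = 1
  node3 = min2(6, 2) = 2
  node4 = min2(2, 7) = 2
  node5 = mul(1, 2) = 2
  node6 = absv(2) = 2
  node7 = add(2, 2) = 4
  node9 = max2(4, 2) = 4

Second demand — change propagation:
  no demanded computation ever read input1, so the edit dirties nothing and nothing runs.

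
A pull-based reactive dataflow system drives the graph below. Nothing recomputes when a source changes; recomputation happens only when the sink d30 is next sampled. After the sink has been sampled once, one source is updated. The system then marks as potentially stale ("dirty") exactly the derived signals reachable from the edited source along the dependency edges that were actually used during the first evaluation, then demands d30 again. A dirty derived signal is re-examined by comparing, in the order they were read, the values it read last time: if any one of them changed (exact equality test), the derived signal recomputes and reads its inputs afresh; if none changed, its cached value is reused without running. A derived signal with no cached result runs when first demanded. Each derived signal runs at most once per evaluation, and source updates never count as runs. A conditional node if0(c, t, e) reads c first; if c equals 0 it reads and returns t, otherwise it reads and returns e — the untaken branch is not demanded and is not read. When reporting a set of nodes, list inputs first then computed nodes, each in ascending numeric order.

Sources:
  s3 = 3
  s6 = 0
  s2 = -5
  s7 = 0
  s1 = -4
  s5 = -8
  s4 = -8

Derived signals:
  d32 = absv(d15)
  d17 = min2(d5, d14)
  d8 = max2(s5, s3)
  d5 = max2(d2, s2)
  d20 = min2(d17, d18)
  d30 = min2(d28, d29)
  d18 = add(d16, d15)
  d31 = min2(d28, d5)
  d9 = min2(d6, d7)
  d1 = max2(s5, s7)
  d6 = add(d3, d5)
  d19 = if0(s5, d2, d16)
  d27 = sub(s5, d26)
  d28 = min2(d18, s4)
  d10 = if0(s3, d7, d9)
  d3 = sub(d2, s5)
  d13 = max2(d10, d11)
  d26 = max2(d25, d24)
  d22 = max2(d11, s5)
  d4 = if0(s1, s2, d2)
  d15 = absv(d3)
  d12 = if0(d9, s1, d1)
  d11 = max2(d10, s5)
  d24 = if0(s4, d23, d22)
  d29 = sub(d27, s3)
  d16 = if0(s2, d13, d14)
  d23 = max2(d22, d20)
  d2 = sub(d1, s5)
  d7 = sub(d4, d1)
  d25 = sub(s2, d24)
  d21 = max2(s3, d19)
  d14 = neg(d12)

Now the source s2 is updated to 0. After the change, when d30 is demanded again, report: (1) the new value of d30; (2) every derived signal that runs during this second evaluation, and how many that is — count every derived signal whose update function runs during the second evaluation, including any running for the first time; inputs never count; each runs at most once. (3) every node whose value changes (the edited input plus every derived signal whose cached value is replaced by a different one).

First evaluation (everything demanded from the output):
  d1 = max2(-8, 0) = 0
  d2 = sub(0, -8) = 8
  d3 = sub(8, -8) = 16
  d4 = if0(s1=-4 -> else branch d2) = 8
  d5 = max2(8, -5) = 8
  d6 = add(16, 8) = 24
  d7 = sub(8, 0) = 8
  d9 = min2(24, 8) = 8
  d10 = if0(s3=3 -> else branch d9) = 8
  d11 = max2(8, -8) = 8
  d12 = if0(d9=8 -> else branch d1) = 0
  d14 = neg(0) = 0
  d15 = absv(16) = 16
  d16 = if0(s2=-5 -> else branch d14) = 0
  d18 = add(0, 16) = 16
  d22 = max2(8, -8) = 8
  d24 = if0(s4=-8 -> else branch d22) = 8
  d25 = sub(-5, 8) = -13
  d26 = max2(-13, 8) = 8
  d27 = sub(-8, 8) = -16
  d28 = min2(16, -8) = -8
  d29 = sub(-16, 3) = -19
  d30 = min2(-8, -19) = -19

Propagation after the edit:
  d5: runs — s2 -5->0; result 8 (same value as before).
  d6: checked — values it read are unchanged (d3 unchanged, d5 unchanged); reused cached 24 without running.
  d9: checked — values it read are unchanged (d6 unchanged, d7 unchanged); reused cached 8 without running.
  d10: checked — values it read are unchanged (s3 unchanged, d9 unchanged); reused cached 8 without running.
  d11: checked — values it read are unchanged (d10 unchanged, s5 unchanged); reused cached 8 without running.
  d12: marked dirty but never re-examined — demand shifted away from it.
  d13: demanded for the first time — runs, produces 8.
  d14: marked dirty but never re-examined — demand shifted away from it.
  d16: runs — s2 -5->0; result 8.
  d18: runs — d16 0->8; result 24.
  d22: checked — values it read are unchanged (d11 unchanged, s5 unchanged); reused cached 8 without running.
  d24: checked — values it read are unchanged (s4 unchanged, d22 unchanged); reused cached 8 without running.
  d25: runs — s2 -5->0; result -8.
  d26: runs — d25 -13->-8; result 8 (same value as before).
  d27: checked — values it read are unchanged (s5 unchanged, d26 unchanged); reused cached -16 without running.
  d28: runs — d18 16->24; result -8 (same value as before).
  d29: checked — values it read are unchanged (d27 unchanged, s3 unchanged); reused cached -19 without running.
  d30: checked — values it read are unchanged (d28 unchanged, d29 unchanged); reused cached -19 without running.

Key observation: a condition flipped, so demand moved to the other branch — d12, d14 are never re-examined.

New value of d30: -19.
Derived signals that run: d5, d13, d16, d18, d25, d26, d28 — 7 in total.
Values that change: s2, d16, d18, d25.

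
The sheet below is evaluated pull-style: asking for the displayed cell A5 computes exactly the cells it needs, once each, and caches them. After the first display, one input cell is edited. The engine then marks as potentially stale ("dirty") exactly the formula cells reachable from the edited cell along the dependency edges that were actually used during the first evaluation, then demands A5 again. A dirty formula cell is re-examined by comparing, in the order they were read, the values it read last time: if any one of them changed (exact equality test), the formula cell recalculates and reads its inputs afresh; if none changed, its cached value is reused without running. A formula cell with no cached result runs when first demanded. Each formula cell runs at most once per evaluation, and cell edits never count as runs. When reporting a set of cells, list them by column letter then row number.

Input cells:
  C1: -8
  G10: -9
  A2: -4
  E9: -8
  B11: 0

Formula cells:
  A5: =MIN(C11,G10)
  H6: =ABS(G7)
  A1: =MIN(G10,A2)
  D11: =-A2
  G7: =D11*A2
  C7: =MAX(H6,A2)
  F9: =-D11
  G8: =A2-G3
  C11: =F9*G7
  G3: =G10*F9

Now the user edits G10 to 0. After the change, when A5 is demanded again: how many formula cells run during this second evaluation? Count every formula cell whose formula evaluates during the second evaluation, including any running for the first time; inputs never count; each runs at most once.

First demand of the output computes:
  D11 = -(-4) = 4
  F9 = -(4) = -4
  G7 = 4 * -4 = -16
  C11 = -4 * -16 = 64
  A5 = MIN(64, -9) = -9

After the edit, cleaning proceeds:
  A5: a read changed (G10 -9->0) — executes, giving 0.

1 formula cells run: A5.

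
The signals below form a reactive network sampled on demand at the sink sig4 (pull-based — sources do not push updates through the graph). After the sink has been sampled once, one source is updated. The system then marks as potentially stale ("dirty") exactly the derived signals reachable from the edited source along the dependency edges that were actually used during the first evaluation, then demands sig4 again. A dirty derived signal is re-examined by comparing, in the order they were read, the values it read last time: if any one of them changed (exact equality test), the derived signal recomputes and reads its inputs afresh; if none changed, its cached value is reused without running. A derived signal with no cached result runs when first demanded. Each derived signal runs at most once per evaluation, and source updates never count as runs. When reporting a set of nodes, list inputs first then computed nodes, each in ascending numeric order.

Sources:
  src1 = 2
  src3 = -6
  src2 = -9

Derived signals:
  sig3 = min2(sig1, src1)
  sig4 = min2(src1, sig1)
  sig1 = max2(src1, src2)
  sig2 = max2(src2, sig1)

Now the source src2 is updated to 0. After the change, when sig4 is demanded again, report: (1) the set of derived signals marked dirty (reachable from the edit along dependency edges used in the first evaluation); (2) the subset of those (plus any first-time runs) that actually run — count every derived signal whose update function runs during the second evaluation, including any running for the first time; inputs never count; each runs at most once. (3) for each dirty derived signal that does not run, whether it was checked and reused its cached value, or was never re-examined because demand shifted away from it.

Dirty set: sig1, sig4.
Run set: sig1 (1 run).
Re-examined without running (cache reused): sig4.
The important point: sig1 recomputes to an identical value, and the output ends up unchanged.

Initial pass — values computed on the first demand:
  sig1 = max2(2, -9) = 2
  sig4 = min2(2, 2) = 2

Second demand — change propagation:
  sig1: re-runs because src2 -9->0; new result 2 (unchanged).
  sig4: re-examined; everything it read last time is the same (src1 unchanged, sig1 unchanged) — cache 2 kept, no run.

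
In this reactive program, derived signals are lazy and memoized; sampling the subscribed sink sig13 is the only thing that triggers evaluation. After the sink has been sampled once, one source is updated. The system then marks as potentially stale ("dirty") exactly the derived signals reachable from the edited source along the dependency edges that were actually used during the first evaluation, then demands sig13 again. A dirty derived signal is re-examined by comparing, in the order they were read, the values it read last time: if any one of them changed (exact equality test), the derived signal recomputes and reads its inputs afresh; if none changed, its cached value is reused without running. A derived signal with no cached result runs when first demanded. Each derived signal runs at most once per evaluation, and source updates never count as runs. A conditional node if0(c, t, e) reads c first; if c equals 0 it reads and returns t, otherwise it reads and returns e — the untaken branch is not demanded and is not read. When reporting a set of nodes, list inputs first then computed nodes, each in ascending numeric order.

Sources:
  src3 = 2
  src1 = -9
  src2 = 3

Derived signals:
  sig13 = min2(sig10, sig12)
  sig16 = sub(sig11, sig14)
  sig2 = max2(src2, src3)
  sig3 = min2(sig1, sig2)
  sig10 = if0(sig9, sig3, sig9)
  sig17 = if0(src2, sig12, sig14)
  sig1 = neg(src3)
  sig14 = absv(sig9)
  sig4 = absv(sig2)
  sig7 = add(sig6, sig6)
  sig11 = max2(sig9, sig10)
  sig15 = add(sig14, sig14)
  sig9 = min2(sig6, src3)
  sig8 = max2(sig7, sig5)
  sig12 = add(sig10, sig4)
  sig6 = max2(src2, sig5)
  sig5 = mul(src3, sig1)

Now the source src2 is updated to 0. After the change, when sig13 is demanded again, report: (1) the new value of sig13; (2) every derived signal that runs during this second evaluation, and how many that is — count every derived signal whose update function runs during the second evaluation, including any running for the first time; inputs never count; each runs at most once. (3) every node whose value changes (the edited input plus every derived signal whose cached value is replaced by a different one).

Demanding sig13 again yields -2.
8 derived signals run: sig2, sig3, sig4, sig6, sig9, sig10, sig12, sig13.
The nodes whose values change: src2, sig2, sig4, sig6, sig9, sig10, sig12, sig13.
Note the branch switch — sig3 had no cache and runs now for the first time.

First demand of the output computes:
  sig1 = neg(2) = -2
  sig2 = max2(3, 2) = 3
  sig4 = absv(3) = 3
  sig5 = mul(2, -2) = -4
  sig6 = max2(3, -4) = 3
  sig9 = min2(3, 2) = 2
  sig10 = if0(sig9=2 -> else branch sig9) = 2
  sig12 = add(2, 3) = 5
  sig13 = min2(2, 5) = 2

After the edit, cleaning proceeds:
  sig2: a read changed (src2 3->0) — executes, giving 2.
  sig3: had never run; runs now, result -2.
  sig4: a read changed (sig2 3->2) — executes, giving 2.
  sig6: a read changed (src2 3->0) — executes, giving 0.
  sig9: a read changed (sig6 3->0) — executes, giving 0.
  sig10: a read changed (sig9 2->0; sig9 2->0) — executes, giving -2.
  sig12: a read changed (sig10 2->-2; sig4 3->2) — executes, giving 0.
  sig13: a read changed (sig10 2->-2; sig12 5->0) — executes, giving -2.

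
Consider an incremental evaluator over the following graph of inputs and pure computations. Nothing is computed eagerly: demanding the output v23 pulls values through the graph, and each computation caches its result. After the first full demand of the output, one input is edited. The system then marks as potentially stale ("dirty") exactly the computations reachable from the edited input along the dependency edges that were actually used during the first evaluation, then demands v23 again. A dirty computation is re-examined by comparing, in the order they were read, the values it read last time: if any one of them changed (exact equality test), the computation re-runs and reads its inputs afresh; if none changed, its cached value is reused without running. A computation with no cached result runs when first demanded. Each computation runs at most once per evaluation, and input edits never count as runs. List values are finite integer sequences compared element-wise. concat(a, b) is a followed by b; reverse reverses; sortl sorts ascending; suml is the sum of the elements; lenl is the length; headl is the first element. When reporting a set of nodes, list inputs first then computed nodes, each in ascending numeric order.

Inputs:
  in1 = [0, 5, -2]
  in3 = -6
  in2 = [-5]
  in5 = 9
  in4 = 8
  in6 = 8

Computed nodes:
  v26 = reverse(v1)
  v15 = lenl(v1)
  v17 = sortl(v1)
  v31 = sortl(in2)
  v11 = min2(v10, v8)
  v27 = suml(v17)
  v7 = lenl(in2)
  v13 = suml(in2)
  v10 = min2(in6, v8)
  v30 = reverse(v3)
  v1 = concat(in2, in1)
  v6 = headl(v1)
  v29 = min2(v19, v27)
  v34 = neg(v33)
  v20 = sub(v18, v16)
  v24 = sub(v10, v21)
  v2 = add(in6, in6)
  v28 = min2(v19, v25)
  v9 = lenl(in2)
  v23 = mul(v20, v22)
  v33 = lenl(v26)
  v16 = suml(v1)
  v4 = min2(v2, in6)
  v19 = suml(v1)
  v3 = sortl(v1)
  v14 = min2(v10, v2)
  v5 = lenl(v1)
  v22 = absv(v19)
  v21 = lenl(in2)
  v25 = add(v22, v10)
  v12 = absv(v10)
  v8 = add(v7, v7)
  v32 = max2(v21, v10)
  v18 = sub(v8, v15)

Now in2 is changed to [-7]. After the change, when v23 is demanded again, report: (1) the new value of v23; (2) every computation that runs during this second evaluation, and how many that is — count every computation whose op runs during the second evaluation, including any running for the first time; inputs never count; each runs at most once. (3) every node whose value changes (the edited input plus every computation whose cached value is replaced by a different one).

v23 now evaluates to 8.
Run set: v1, v7, v15, v16, v19, v20, v22, v23 (8 run).
Changed values: in2, v1, v16, v19, v20, v22, v23.
The important point: at v8 every value read last time is unchanged, so the dirty flag clears without a run.

Initial pass — values computed on the first demand:
  v1 = concat([-5], [0, 5, -2]) = [-5, 0, 5, -2]
  v7 = lenl([-5]) = 1
  v8 = add(1, 1) = 2
  v15 = lenl([-5, 0, 5, -2]) = 4
  v16 = suml([-5, 0, 5, -2]) = -2
  v18 = sub(2, 4) = -2
  v19 = suml([-5, 0, 5, -2]) = -2
  v20 = sub(-2, -2) = 0
  v22 = absv(-2) = 2
  v23 = mul(0, 2) = 0

Second demand — change propagation:
  v1: re-runs because in2 [-5]->[-7]; new result [-7, 0, 5, -2].
  v7: re-runs because in2 [-5]->[-7]; new result 1 (unchanged).
  v8: re-examined; everything it read last time is the same (v7 unchanged, v7 unchanged) — cache 2 kept, no run.
  v15: re-runs because v1 [-5, 0, 5, -2]->[-7, 0, 5, -2]; new result 4 (unchanged).
  v16: re-runs because v1 [-5, 0, 5, -2]->[-7, 0, 5, -2]; new result -4.
  v18: re-examined; everything it read last time is the same (v8 unchanged, v15 unchanged) — cache -2 kept, no run.
  v19: re-runs because v1 [-5, 0, 5, -2]->[-7, 0, 5, -2]; new result -4.
  v20: re-runs because v16 -2->-4; new result 2.
  v22: re-runs because v19 -2->-4; new result 4.
  v23: re-runs because v20 0->2; v22 2->4; new result 8.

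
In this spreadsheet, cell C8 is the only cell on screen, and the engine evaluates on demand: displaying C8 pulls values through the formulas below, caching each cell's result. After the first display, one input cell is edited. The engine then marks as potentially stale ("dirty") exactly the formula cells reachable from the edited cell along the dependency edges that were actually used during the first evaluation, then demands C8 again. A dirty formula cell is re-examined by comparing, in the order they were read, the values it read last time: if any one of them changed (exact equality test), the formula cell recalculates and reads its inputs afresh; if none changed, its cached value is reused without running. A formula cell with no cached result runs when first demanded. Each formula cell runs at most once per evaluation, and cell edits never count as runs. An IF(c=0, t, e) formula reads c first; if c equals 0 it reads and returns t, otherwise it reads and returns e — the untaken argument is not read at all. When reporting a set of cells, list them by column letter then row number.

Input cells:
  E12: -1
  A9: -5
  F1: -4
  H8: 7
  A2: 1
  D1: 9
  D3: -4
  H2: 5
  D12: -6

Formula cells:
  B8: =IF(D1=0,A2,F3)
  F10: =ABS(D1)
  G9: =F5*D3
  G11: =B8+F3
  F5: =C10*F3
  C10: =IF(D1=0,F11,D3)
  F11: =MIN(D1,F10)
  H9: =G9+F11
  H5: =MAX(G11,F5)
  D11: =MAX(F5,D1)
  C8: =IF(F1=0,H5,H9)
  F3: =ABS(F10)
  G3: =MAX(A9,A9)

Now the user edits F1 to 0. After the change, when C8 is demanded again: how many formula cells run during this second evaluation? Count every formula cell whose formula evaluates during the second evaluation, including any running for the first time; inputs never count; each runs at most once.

Initial pass — values computed on the first demand:
  F10 = ABS(9) = 9
  F3 = ABS(9) = 9
  F11 = MIN(9, 9) = 9
  C10 = IF(D1=0: D1=9 -> else branch D3) = -4
  F5 = -4 * 9 = -36
  G9 = -36 * -4 = 144
  H9 = 144 + 9 = 153
  C8 = IF(F1=0: F1=-4 -> else branch H9) = 153

Second demand — change propagation:
  B8: newly demanded (no cache) — executes and yields 9.
  G11: newly demanded (no cache) — executes and yields 18.
  H5: newly demanded (no cache) — executes and yields 18.
  C8: re-runs because F1 -4->0; new result 18.

The important point: the flipped condition pulls in fresh nodes; B8, G11, H5 run for the first time.

Run set: B8, C8, G11, H5 (4 run).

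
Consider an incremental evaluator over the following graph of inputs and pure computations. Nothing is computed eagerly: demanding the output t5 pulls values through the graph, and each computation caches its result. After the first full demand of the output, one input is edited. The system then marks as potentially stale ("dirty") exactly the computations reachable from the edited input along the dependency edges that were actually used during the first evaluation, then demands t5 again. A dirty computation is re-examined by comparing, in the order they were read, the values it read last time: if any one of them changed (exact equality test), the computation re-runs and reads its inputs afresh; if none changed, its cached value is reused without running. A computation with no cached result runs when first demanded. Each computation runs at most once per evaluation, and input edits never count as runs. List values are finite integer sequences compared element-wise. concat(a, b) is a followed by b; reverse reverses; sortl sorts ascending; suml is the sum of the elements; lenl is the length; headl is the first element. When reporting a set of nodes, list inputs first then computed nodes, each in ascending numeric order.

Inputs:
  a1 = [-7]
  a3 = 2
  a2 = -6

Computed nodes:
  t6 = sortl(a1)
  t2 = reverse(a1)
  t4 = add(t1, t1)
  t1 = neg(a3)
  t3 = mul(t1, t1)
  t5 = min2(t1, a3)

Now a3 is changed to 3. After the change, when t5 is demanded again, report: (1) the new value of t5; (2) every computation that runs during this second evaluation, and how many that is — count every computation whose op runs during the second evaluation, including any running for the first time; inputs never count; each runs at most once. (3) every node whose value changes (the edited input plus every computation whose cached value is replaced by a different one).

t5 now evaluates to -3.
Run set: t1, t5 (2 run).
Changed values: a3, t1, t5.

Initial pass — values computed on the first demand:
  t1 = neg(2) = -2
  t5 = min2(-2, 2) = -2

Second demand — change propagation:
  t1: re-runs because a3 2->3; new result -3.
  t5: re-runs because t1 -2->-3; a3 2->3; new result -3.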